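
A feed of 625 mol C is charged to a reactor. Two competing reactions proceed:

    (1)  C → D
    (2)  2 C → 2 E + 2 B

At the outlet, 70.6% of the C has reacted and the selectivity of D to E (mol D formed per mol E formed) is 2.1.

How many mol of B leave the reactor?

Conversion of C: C consumed = 0.706 × 625 = 441.2 mol = 1ξ₁ + 2ξ₂.
Selectivity: 1ξ₁ / (2ξ₂) = 2.1 → ξ₁ = 4.2 ξ₂.
Substitute: (1·4.2 + 2) ξ₂ = 441.2 → ξ₂ = 71.17 mol, ξ₁ = 298.9 mol.
Outlet amounts (n = n₀ + Σ ν·ξ):
  C: 625 − 1(298.9) − 2(71.17) = 183.8
  D: 0 + 1(298.9) = 298.9
  E: 0 + 2(71.17) = 142.3
  B: 0 + 2(71.17) = 142.3

142 mol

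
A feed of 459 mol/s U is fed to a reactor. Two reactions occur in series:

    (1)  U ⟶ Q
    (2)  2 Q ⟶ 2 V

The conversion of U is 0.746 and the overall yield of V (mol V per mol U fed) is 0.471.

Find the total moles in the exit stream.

Conversion of U: U consumed = 1ξ₁ = 0.746 × 459 → ξ₁ = 342.4 mol/s.
Yield of V: 2ξ₂ / 459 = 0.471 → ξ₂ = 108.1 mol/s.
Outlet amounts (n = n₀ + Σ ν·ξ):
  U: 459 − 1(342.4) = 116.6
  Q: 0 + 1(342.4) − 2(108.1) = 126.2
  V: 0 + 2(108.1) = 216.2
Total out = 116.6 + 126.2 + 216.2 = 459 mol/s.

459 mol/s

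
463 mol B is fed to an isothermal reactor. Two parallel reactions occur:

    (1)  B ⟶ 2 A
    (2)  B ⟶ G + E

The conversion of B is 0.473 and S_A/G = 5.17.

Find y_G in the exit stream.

Conversion of B: B consumed = 0.473 × 463 = 219 mol = 1ξ₁ + 1ξ₂.
Selectivity: 2ξ₁ / (1ξ₂) = 5.17 → ξ₁ = 2.585 ξ₂.
Substitute: (1·2.585 + 1) ξ₂ = 219 → ξ₂ = 61.09 mol, ξ₁ = 157.9 mol.
Outlet amounts (n = n₀ + Σ ν·ξ):
  B: 463 − 1(157.9) − 1(61.09) = 244
  A: 0 + 2(157.9) = 315.8
  G: 0 + 1(61.09) = 61.09
  E: 0 + 1(61.09) = 61.09
Total out = 682 mol; y_G = 61.09 / 682 = 0.08957.

0.0896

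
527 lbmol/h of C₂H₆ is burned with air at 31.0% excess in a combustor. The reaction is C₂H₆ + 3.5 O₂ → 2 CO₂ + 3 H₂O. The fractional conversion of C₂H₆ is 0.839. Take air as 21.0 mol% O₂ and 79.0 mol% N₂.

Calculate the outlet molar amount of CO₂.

Stoichiometric O₂ = 3.5 × 527 = 1844 lbmol/h; O₂ fed = 1844 × 1.310 = 2416 lbmol/h.
N₂ fed = 2416 × 79/21 = 9090 lbmol/h.
Fuel reacted = 0.839 × 527 → ξ = 442.2 lbmol/h.
Outlet (n = n₀ + ν ξ):
  C₂H₆: 527 − 1(442.2) = 84.85
  O₂: 2416 − 3.5(442.2) = 868.8
  N₂: 9090 (inert)
  CO₂: 0 + 2(442.2) = 884.3
  H₂O: 0 + 3(442.2) = 1326

884 lbmol/h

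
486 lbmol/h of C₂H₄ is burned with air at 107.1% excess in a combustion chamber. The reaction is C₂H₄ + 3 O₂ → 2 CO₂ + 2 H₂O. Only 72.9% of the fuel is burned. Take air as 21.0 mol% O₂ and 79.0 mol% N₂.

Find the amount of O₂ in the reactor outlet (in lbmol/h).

1960 lbmol/h

Stoichiometric O₂ = 3 × 486 = 1458 lbmol/h; O₂ fed = 1458 × 2.071 = 3020 lbmol/h.
N₂ fed = 3020 × 79/21 = 11360 lbmol/h.
Fuel reacted = 0.729 × 486 → ξ = 354.3 lbmol/h.
Outlet (n = n₀ + ν ξ):
  C₂H₄: 486 − 1(354.3) = 131.7
  O₂: 3020 − 3(354.3) = 1957
  N₂: 11360 (inert)
  CO₂: 0 + 2(354.3) = 708.6
  H₂O: 0 + 2(354.3) = 708.6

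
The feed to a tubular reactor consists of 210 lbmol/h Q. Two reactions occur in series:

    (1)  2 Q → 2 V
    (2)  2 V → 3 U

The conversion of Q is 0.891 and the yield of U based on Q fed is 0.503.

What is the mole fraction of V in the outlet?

0.476

Conversion of Q: Q consumed = 2ξ₁ = 0.891 × 210 → ξ₁ = 93.56 lbmol/h.
Yield of U: 3ξ₂ / 210 = 0.503 → ξ₂ = 35.21 lbmol/h.
Outlet amounts (n = n₀ + Σ ν·ξ):
  Q: 210 − 2(93.56) = 22.89
  V: 0 + 2(93.56) − 2(35.21) = 116.7
  U: 0 + 3(35.21) = 105.6
Total out = 245.2 lbmol/h; y_V = 116.7 / 245.2 = 0.4759.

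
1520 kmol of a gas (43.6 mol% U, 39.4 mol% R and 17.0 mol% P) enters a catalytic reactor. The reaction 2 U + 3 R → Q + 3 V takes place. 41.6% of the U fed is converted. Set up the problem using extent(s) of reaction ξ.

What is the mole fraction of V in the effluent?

U reacted = 0.416 × 662.7 = 275.7 kmol; ν_U = −2, so ξ = 275.7/2 = 137.8 kmol.
Outlet amounts (n = n₀ + ν ξ):
  U: 662.7 − 2(137.8) = 387
  R: 598.9 − 3(137.8) = 185.3
  Q: 0 + 1(137.8) = 137.8
  V: 0 + 3(137.8) = 413.5
  P: 258.4 (inert)
Total out = 1382 kmol; y_V = 413.5 / 1382 = 0.2992.

0.299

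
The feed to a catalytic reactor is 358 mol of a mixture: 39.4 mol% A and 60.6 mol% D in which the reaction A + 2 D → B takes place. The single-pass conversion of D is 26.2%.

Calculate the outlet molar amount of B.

28.4 mol

D reacted = 0.262 × 216.9 = 56.84 mol; ν_D = −2, so ξ = 56.84/2 = 28.42 mol.
Outlet amounts (n = n₀ + ν ξ):
  A: 141.1 − 1(28.42) = 112.6
  D: 216.9 − 2(28.42) = 160.1
  B: 0 + 1(28.42) = 28.42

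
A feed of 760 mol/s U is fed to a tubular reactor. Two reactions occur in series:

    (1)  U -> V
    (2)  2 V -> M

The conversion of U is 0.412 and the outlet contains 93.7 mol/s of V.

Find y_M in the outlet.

0.169

Conversion of U: U consumed = 1ξ₁ = 0.412 × 760 → ξ₁ = 313.1 mol/s.
V balance: n_V = 0 + 1ξ₁ − 2ξ₂ = 93.7 → ξ₂ = (1·313.1 − 93.7)/2 = 109.7 mol/s.
Outlet amounts (n = n₀ + Σ ν·ξ):
  U: 760 − 1(313.1) = 446.9
  V: 0 + 1(313.1) − 2(109.7) = 93.7
  M: 0 + 1(109.7) = 109.7
Total out = 650.3 mol/s; y_M = 109.7 / 650.3 = 0.1687.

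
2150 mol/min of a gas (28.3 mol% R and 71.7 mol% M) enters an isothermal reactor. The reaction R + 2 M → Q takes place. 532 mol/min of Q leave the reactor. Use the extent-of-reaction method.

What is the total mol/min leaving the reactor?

For Q: n = n₀ + 1ξ → 532 = 0 + 1ξ, giving ξ = 532 mol/min.
Outlet amounts (n = n₀ + ν ξ):
  R: 608.5 − 1(532) = 76.45
  M: 1542 − 2(532) = 477.5
  Q: 0 + 1(532) = 532
Total out = 76.45 + 477.5 + 532 = 1086 mol/min.

1090 mol/min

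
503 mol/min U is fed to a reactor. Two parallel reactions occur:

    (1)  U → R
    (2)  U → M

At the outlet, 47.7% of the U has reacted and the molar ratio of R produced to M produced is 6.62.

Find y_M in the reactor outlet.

Conversion of U: U consumed = 0.477 × 503 = 239.9 mol/min = 1ξ₁ + 1ξ₂.
Selectivity: 1ξ₁ / (1ξ₂) = 6.62 → ξ₁ = 6.62 ξ₂.
Substitute: (1·6.62 + 1) ξ₂ = 239.9 → ξ₂ = 31.49 mol/min, ξ₁ = 208.4 mol/min.
Outlet amounts (n = n₀ + Σ ν·ξ):
  U: 503 − 1(208.4) − 1(31.49) = 263.1
  R: 0 + 1(208.4) = 208.4
  M: 0 + 1(31.49) = 31.49
Total out = 503 mol/min; y_M = 31.49 / 503 = 0.0626.

0.0626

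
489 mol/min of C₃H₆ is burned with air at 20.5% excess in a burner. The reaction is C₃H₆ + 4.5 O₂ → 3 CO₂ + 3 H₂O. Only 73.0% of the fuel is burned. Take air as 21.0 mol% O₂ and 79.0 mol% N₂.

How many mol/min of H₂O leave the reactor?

1070 mol/min

Stoichiometric O₂ = 4.5 × 489 = 2200 mol/min; O₂ fed = 2200 × 1.205 = 2652 mol/min.
N₂ fed = 2652 × 79/21 = 9975 mol/min.
Fuel reacted = 0.73 × 489 → ξ = 357 mol/min.
Outlet (n = n₀ + ν ξ):
  C₃H₆: 489 − 1(357) = 132
  O₂: 2652 − 4.5(357) = 1045
  N₂: 9975 (inert)
  CO₂: 0 + 3(357) = 1071
  H₂O: 0 + 3(357) = 1071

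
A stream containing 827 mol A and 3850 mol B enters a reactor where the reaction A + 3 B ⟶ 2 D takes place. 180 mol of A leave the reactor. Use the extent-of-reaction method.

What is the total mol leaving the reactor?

For A: n = n₀ − 1ξ → 180 = 827 − 1ξ, giving ξ = 647 mol.
Outlet amounts (n = n₀ + ν ξ):
  A: 827 − 1(647) = 180
  B: 3850 − 3(647) = 1909
  D: 0 + 2(647) = 1294
Total out = 180 + 1909 + 1294 = 3383 mol.

3380 mol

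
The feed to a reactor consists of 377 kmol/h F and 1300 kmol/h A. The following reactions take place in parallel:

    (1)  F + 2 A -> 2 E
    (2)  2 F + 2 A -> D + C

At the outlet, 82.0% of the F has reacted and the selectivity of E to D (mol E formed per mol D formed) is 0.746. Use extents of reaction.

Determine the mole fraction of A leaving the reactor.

Conversion of F: F consumed = 0.82 × 377 = 309.1 kmol/h = 1ξ₁ + 2ξ₂.
Selectivity: 2ξ₁ / (1ξ₂) = 0.746 → ξ₁ = 0.373 ξ₂.
Substitute: (1·0.373 + 2) ξ₂ = 309.1 → ξ₂ = 130.3 kmol/h, ξ₁ = 48.59 kmol/h.
Outlet amounts (n = n₀ + Σ ν·ξ):
  F: 377 − 1(48.59) − 2(130.3) = 67.86
  A: 1300 − 2(48.59) − 2(130.3) = 942.3
  E: 0 + 2(48.59) = 97.18
  D: 0 + 1(130.3) = 130.3
  C: 0 + 1(130.3) = 130.3
Total out = 1368 kmol/h; y_A = 942.3 / 1368 = 0.6889.

0.689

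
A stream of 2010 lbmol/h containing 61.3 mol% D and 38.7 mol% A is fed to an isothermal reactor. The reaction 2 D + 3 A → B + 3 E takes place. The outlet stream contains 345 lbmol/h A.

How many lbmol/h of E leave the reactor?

For A: n = n₀ − 3ξ → 345 = 777.9 − 3ξ, giving ξ = 144.3 lbmol/h.
Outlet amounts (n = n₀ + ν ξ):
  D: 1232 − 2(144.3) = 943.6
  A: 777.9 − 3(144.3) = 345
  B: 0 + 1(144.3) = 144.3
  E: 0 + 3(144.3) = 432.9

433 lbmol/h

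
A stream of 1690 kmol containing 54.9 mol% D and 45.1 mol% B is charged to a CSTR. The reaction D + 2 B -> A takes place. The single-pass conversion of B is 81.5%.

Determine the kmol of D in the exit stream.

617 kmol

B reacted = 0.815 × 762.2 = 621.2 kmol; ν_B = −2, so ξ = 621.2/2 = 310.6 kmol.
Outlet amounts (n = n₀ + ν ξ):
  D: 927.8 − 1(310.6) = 617.2
  B: 762.2 − 2(310.6) = 141
  A: 0 + 1(310.6) = 310.6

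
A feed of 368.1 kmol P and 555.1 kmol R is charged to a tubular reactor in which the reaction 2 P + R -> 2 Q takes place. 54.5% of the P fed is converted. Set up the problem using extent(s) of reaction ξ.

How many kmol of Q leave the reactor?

201 kmol

P reacted = 0.545 × 368.1 = 200.6 kmol; ν_P = −2, so ξ = 200.6/2 = 100.3 kmol.
Outlet amounts (n = n₀ + ν ξ):
  P: 368.1 − 2(100.3) = 167.5
  R: 555.1 − 1(100.3) = 454.8
  Q: 0 + 2(100.3) = 200.6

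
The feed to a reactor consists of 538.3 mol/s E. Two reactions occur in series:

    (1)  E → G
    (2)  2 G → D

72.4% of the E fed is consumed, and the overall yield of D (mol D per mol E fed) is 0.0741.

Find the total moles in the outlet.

Conversion of E: E consumed = 1ξ₁ = 0.724 × 538.3 → ξ₁ = 389.7 mol/s.
Yield of D: 1ξ₂ / 538.3 = 0.0741 → ξ₂ = 39.89 mol/s.
Outlet amounts (n = n₀ + Σ ν·ξ):
  E: 538.3 − 1(389.7) = 148.6
  G: 0 + 1(389.7) − 2(39.89) = 310
  D: 0 + 1(39.89) = 39.89
Total out = 148.6 + 310 + 39.89 = 498.4 mol/s.

498 mol/s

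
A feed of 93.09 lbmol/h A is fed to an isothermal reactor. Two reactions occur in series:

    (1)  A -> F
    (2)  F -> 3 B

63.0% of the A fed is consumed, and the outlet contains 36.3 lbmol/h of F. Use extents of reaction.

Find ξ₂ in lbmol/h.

Conversion of A: A consumed = 1ξ₁ = 0.63 × 93.09 → ξ₁ = 58.65 lbmol/h.
F balance: n_F = 0 + 1ξ₁ − 1ξ₂ = 36.3 → ξ₂ = (1·58.65 − 36.3)/1 = 22.35 lbmol/h.
Outlet amounts (n = n₀ + Σ ν·ξ):
  A: 93.09 − 1(58.65) = 34.44
  F: 0 + 1(58.65) − 1(22.35) = 36.3
  B: 0 + 3(22.35) = 67.04

ξ₂ = 22.3 lbmol/h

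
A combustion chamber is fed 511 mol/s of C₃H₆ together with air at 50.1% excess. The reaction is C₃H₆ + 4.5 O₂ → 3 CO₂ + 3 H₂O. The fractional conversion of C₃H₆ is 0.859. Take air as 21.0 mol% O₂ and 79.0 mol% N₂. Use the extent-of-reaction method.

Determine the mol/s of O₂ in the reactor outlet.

1480 mol/s

Stoichiometric O₂ = 4.5 × 511 = 2300 mol/s; O₂ fed = 2300 × 1.501 = 3452 mol/s.
N₂ fed = 3452 × 79/21 = 12980 mol/s.
Fuel reacted = 0.859 × 511 → ξ = 438.9 mol/s.
Outlet (n = n₀ + ν ξ):
  C₃H₆: 511 − 1(438.9) = 72.05
  O₂: 3452 − 4.5(438.9) = 1476
  N₂: 12980 (inert)
  CO₂: 0 + 3(438.9) = 1317
  H₂O: 0 + 3(438.9) = 1317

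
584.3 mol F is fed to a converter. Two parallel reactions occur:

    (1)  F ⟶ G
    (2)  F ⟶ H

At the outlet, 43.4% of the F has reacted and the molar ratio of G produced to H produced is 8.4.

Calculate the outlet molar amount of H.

27 mol

Conversion of F: F consumed = 0.434 × 584.3 = 253.6 mol = 1ξ₁ + 1ξ₂.
Selectivity: 1ξ₁ / (1ξ₂) = 8.4 → ξ₁ = 8.4 ξ₂.
Substitute: (1·8.4 + 1) ξ₂ = 253.6 → ξ₂ = 26.98 mol, ξ₁ = 226.6 mol.
Outlet amounts (n = n₀ + Σ ν·ξ):
  F: 584.3 − 1(226.6) − 1(26.98) = 330.7
  G: 0 + 1(226.6) = 226.6
  H: 0 + 1(26.98) = 26.98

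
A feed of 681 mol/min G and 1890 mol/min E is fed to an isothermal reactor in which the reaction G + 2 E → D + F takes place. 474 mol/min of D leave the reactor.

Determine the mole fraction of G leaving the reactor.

0.0987

For D: n = n₀ + 1ξ → 474 = 0 + 1ξ, giving ξ = 474 mol/min.
Outlet amounts (n = n₀ + ν ξ):
  G: 681 − 1(474) = 207
  E: 1890 − 2(474) = 942
  D: 0 + 1(474) = 474
  F: 0 + 1(474) = 474
Total out = 2097 mol/min; y_G = 207 / 2097 = 0.09871.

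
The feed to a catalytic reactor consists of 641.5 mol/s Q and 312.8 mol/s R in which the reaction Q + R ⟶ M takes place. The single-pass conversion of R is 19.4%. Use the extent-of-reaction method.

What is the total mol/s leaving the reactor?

894 mol/s

R reacted = 0.194 × 312.8 = 60.68 mol/s; ν_R = −1, so ξ = 60.68/1 = 60.68 mol/s.
Outlet amounts (n = n₀ + ν ξ):
  Q: 641.5 − 1(60.68) = 580.8
  R: 312.8 − 1(60.68) = 252.1
  M: 0 + 1(60.68) = 60.68
Total out = 580.8 + 252.1 + 60.68 = 893.6 mol/s.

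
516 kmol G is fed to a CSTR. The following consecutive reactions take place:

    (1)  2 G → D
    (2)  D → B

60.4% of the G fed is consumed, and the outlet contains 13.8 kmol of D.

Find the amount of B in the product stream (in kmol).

142 kmol

Conversion of G: G consumed = 2ξ₁ = 0.604 × 516 → ξ₁ = 155.8 kmol.
D balance: n_D = 0 + 1ξ₁ − 1ξ₂ = 13.8 → ξ₂ = (1·155.8 − 13.8)/1 = 142 kmol.
Outlet amounts (n = n₀ + Σ ν·ξ):
  G: 516 − 2(155.8) = 204.3
  D: 0 + 1(155.8) − 1(142) = 13.8
  B: 0 + 1(142) = 142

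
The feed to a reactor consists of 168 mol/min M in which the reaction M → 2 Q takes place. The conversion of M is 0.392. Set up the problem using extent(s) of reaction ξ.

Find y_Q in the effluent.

0.563

M reacted = 0.392 × 168 = 65.86 mol/min; ν_M = −1, so ξ = 65.86/1 = 65.86 mol/min.
Outlet amounts (n = n₀ + ν ξ):
  M: 168 − 1(65.86) = 102.1
  Q: 0 + 2(65.86) = 131.7
Total out = 233.9 mol/min; y_Q = 131.7 / 233.9 = 0.5632.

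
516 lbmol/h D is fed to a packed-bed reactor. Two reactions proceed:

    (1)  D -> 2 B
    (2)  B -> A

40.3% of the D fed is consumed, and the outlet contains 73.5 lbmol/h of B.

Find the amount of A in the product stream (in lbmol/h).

Conversion of D: D consumed = 1ξ₁ = 0.403 × 516 → ξ₁ = 207.9 lbmol/h.
B balance: n_B = 0 + 2ξ₁ − 1ξ₂ = 73.5 → ξ₂ = (2·207.9 − 73.5)/1 = 342.4 lbmol/h.
Outlet amounts (n = n₀ + Σ ν·ξ):
  D: 516 − 1(207.9) = 308.1
  B: 0 + 2(207.9) − 1(342.4) = 73.5
  A: 0 + 1(342.4) = 342.4

342 lbmol/h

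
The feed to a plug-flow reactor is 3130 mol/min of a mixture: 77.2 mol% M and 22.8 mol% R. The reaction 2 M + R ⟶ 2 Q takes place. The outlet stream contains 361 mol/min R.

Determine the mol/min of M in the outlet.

1710 mol/min

For R: n = n₀ − 1ξ → 361 = 713.6 − 1ξ, giving ξ = 352.6 mol/min.
Outlet amounts (n = n₀ + ν ξ):
  M: 2416 − 2(352.6) = 1711
  R: 713.6 − 1(352.6) = 361
  Q: 0 + 2(352.6) = 705.3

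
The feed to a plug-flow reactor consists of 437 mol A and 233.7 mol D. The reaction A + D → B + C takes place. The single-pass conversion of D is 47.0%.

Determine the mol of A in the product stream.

D reacted = 0.47 × 233.7 = 109.8 mol; ν_D = −1, so ξ = 109.8/1 = 109.8 mol.
Outlet amounts (n = n₀ + ν ξ):
  A: 437 − 1(109.8) = 327.2
  D: 233.7 − 1(109.8) = 123.9
  B: 0 + 1(109.8) = 109.8
  C: 0 + 1(109.8) = 109.8

327 mol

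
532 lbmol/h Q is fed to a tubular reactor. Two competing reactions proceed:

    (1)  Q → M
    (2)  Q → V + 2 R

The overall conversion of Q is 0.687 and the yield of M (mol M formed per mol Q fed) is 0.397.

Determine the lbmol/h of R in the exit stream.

Yield of M: 1ξ₁ / 532 = 0.397 → ξ₁ = 211.2 lbmol/h.
Conversion of Q: 1ξ₁ + 1ξ₂ = 0.687 × 532 = 365.5 → ξ₂ = 154.3 lbmol/h.
Outlet amounts (n = n₀ + Σ ν·ξ):
  Q: 532 − 1(211.2) − 1(154.3) = 166.5
  M: 0 + 1(211.2) = 211.2
  V: 0 + 1(154.3) = 154.3
  R: 0 + 2(154.3) = 308.6

309 lbmol/h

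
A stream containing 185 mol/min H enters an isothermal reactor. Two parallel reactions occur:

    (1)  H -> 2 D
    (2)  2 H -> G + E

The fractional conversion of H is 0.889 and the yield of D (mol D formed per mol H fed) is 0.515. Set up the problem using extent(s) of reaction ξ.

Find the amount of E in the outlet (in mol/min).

58.4 mol/min

Yield of D: 2ξ₁ / 185 = 0.515 → ξ₁ = 47.64 mol/min.
Conversion of H: 1ξ₁ + 2ξ₂ = 0.889 × 185 = 164.5 → ξ₂ = 58.41 mol/min.
Outlet amounts (n = n₀ + Σ ν·ξ):
  H: 185 − 1(47.64) − 2(58.41) = 20.53
  D: 0 + 2(47.64) = 95.28
  G: 0 + 1(58.41) = 58.41
  E: 0 + 1(58.41) = 58.41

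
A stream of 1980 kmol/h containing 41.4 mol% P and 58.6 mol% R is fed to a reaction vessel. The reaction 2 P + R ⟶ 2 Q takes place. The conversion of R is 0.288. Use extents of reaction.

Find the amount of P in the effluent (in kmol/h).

151 kmol/h

R reacted = 0.288 × 1160 = 334.2 kmol/h; ν_R = −1, so ξ = 334.2/1 = 334.2 kmol/h.
Outlet amounts (n = n₀ + ν ξ):
  P: 819.7 − 2(334.2) = 151.4
  R: 1160 − 1(334.2) = 826.1
  Q: 0 + 2(334.2) = 668.3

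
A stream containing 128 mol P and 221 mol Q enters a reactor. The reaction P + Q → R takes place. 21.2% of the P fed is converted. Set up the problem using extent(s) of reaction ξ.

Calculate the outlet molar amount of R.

P reacted = 0.212 × 128 = 27.14 mol; ν_P = −1, so ξ = 27.14/1 = 27.14 mol.
Outlet amounts (n = n₀ + ν ξ):
  P: 128 − 1(27.14) = 100.9
  Q: 221 − 1(27.14) = 193.9
  R: 0 + 1(27.14) = 27.14

27.1 mol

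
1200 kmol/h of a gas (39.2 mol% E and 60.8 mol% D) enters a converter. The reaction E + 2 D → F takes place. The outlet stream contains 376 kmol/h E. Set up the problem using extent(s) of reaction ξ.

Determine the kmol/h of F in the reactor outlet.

For E: n = n₀ − 1ξ → 376 = 470.4 − 1ξ, giving ξ = 94.4 kmol/h.
Outlet amounts (n = n₀ + ν ξ):
  E: 470.4 − 1(94.4) = 376
  D: 729.6 − 2(94.4) = 540.8
  F: 0 + 1(94.4) = 94.4

94.4 kmol/h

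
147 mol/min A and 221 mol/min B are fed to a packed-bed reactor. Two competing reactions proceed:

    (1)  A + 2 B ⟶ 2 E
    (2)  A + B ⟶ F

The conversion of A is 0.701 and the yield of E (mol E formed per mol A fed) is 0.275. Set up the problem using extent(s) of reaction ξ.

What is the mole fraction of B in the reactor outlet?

0.369

Yield of E: 2ξ₁ / 147 = 0.275 → ξ₁ = 20.21 mol/min.
Conversion of A: 1ξ₁ + 1ξ₂ = 0.701 × 147 = 103 → ξ₂ = 82.83 mol/min.
Outlet amounts (n = n₀ + Σ ν·ξ):
  A: 147 − 1(20.21) − 1(82.83) = 43.95
  B: 221 − 2(20.21) − 1(82.83) = 97.74
  E: 0 + 2(20.21) = 40.43
  F: 0 + 1(82.83) = 82.83
Total out = 265 mol/min; y_B = 97.74 / 265 = 0.3689.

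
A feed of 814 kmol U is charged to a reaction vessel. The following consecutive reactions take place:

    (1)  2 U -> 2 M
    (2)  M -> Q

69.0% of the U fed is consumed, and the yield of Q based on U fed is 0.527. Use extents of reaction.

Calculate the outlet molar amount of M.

133 kmol

Conversion of U: U consumed = 2ξ₁ = 0.69 × 814 → ξ₁ = 280.8 kmol.
Yield of Q: 1ξ₂ / 814 = 0.527 → ξ₂ = 429 kmol.
Outlet amounts (n = n₀ + Σ ν·ξ):
  U: 814 − 2(280.8) = 252.3
  M: 0 + 2(280.8) − 1(429) = 132.7
  Q: 0 + 1(429) = 429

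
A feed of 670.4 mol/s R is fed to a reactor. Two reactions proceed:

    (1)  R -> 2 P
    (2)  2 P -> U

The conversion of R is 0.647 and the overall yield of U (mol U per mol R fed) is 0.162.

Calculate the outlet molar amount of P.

Conversion of R: R consumed = 1ξ₁ = 0.647 × 670.4 → ξ₁ = 433.7 mol/s.
Yield of U: 1ξ₂ / 670.4 = 0.162 → ξ₂ = 108.6 mol/s.
Outlet amounts (n = n₀ + Σ ν·ξ):
  R: 670.4 − 1(433.7) = 236.7
  P: 0 + 2(433.7) − 2(108.6) = 650.3
  U: 0 + 1(108.6) = 108.6

650 mol/s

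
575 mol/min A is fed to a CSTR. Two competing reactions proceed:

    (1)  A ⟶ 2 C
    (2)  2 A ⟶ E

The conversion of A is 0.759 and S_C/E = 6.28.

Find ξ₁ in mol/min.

ξ₁ = 267 mol/min

Conversion of A: A consumed = 0.759 × 575 = 436.4 mol/min = 1ξ₁ + 2ξ₂.
Selectivity: 2ξ₁ / (1ξ₂) = 6.28 → ξ₁ = 3.14 ξ₂.
Substitute: (1·3.14 + 2) ξ₂ = 436.4 → ξ₂ = 84.91 mol/min, ξ₁ = 266.6 mol/min.
Outlet amounts (n = n₀ + Σ ν·ξ):
  A: 575 − 1(266.6) − 2(84.91) = 138.6
  C: 0 + 2(266.6) = 533.2
  E: 0 + 1(84.91) = 84.91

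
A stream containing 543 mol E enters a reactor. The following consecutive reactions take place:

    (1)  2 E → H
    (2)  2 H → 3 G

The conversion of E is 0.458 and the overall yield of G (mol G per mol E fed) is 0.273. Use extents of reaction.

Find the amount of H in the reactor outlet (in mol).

Conversion of E: E consumed = 2ξ₁ = 0.458 × 543 → ξ₁ = 124.3 mol.
Yield of G: 3ξ₂ / 543 = 0.273 → ξ₂ = 49.41 mol.
Outlet amounts (n = n₀ + Σ ν·ξ):
  E: 543 − 2(124.3) = 294.3
  H: 0 + 1(124.3) − 2(49.41) = 25.52
  G: 0 + 3(49.41) = 148.2

25.5 mol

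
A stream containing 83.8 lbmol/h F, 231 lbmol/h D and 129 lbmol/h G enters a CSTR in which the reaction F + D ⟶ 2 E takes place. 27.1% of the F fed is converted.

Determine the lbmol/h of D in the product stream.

F reacted = 0.271 × 83.8 = 22.71 lbmol/h; ν_F = −1, so ξ = 22.71/1 = 22.71 lbmol/h.
Outlet amounts (n = n₀ + ν ξ):
  F: 83.8 − 1(22.71) = 61.09
  D: 231 − 1(22.71) = 208.3
  E: 0 + 2(22.71) = 45.42
  G: 129 (inert)

208 lbmol/h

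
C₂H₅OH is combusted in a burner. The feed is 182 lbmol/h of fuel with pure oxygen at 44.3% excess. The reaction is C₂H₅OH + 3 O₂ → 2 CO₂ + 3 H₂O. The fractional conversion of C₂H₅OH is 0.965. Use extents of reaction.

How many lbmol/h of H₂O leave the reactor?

527 lbmol/h

Stoichiometric O₂ = 3 × 182 = 546 lbmol/h; O₂ fed = 546 × 1.443 = 787.9 lbmol/h.
Fuel reacted = 0.965 × 182 → ξ = 175.6 lbmol/h.
Outlet (n = n₀ + ν ξ):
  C₂H₅OH: 182 − 1(175.6) = 6.37
  O₂: 787.9 − 3(175.6) = 261
  CO₂: 0 + 2(175.6) = 351.3
  H₂O: 0 + 3(175.6) = 526.9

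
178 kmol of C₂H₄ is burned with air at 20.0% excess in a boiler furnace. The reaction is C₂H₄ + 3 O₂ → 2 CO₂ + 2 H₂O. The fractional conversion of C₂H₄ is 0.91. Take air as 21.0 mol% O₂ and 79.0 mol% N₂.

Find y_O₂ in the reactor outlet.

0.048

Stoichiometric O₂ = 3 × 178 = 534 kmol; O₂ fed = 534 × 1.200 = 640.8 kmol.
N₂ fed = 640.8 × 79/21 = 2411 kmol.
Fuel reacted = 0.91 × 178 → ξ = 162 kmol.
Outlet (n = n₀ + ν ξ):
  C₂H₄: 178 − 1(162) = 16.02
  O₂: 640.8 − 3(162) = 154.9
  N₂: 2411 (inert)
  CO₂: 0 + 2(162) = 324
  H₂O: 0 + 2(162) = 324
Total out = 3229 kmol; y_O₂ = 154.9 / 3229 = 0.04795.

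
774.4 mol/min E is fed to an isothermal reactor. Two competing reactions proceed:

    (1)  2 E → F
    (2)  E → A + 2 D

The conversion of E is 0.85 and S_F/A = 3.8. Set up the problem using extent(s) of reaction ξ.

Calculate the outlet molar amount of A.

Conversion of E: E consumed = 0.85 × 774.4 = 658.2 mol/min = 2ξ₁ + 1ξ₂.
Selectivity: 1ξ₁ / (1ξ₂) = 3.8 → ξ₁ = 3.8 ξ₂.
Substitute: (2·3.8 + 1) ξ₂ = 658.2 → ξ₂ = 76.54 mol/min, ξ₁ = 290.9 mol/min.
Outlet amounts (n = n₀ + Σ ν·ξ):
  E: 774.4 − 2(290.9) − 1(76.54) = 116.2
  F: 0 + 1(290.9) = 290.9
  A: 0 + 1(76.54) = 76.54
  D: 0 + 2(76.54) = 153.1

76.5 mol/min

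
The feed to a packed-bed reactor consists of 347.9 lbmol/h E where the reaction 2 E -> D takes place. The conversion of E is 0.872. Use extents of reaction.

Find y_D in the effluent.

E reacted = 0.872 × 347.9 = 303.4 lbmol/h; ν_E = −2, so ξ = 303.4/2 = 151.7 lbmol/h.
Outlet amounts (n = n₀ + ν ξ):
  E: 347.9 − 2(151.7) = 44.53
  D: 0 + 1(151.7) = 151.7
Total out = 196.2 lbmol/h; y_D = 151.7 / 196.2 = 0.773.

0.773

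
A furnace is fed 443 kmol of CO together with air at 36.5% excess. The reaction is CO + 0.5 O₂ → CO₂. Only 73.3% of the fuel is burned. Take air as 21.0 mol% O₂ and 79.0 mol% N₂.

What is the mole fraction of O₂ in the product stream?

0.0814

Stoichiometric O₂ = 0.5 × 443 = 221.5 kmol; O₂ fed = 221.5 × 1.365 = 302.3 kmol.
N₂ fed = 302.3 × 79/21 = 1137 kmol.
Fuel reacted = 0.733 × 443 → ξ = 324.7 kmol.
Outlet (n = n₀ + ν ξ):
  CO: 443 − 1(324.7) = 118.3
  O₂: 302.3 − 0.5(324.7) = 140
  N₂: 1137 (inert)
  CO₂: 0 + 1(324.7) = 324.7
Total out = 1720 kmol; y_O₂ = 140 / 1720 = 0.08137.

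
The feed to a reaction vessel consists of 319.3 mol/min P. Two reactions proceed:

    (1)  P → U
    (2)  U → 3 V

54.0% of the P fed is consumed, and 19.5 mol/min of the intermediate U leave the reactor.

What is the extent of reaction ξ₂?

ξ₂ = 153 mol/min

Conversion of P: P consumed = 1ξ₁ = 0.54 × 319.3 → ξ₁ = 172.4 mol/min.
U balance: n_U = 0 + 1ξ₁ − 1ξ₂ = 19.5 → ξ₂ = (1·172.4 − 19.5)/1 = 152.9 mol/min.
Outlet amounts (n = n₀ + Σ ν·ξ):
  P: 319.3 − 1(172.4) = 146.9
  U: 0 + 1(172.4) − 1(152.9) = 19.5
  V: 0 + 3(152.9) = 458.8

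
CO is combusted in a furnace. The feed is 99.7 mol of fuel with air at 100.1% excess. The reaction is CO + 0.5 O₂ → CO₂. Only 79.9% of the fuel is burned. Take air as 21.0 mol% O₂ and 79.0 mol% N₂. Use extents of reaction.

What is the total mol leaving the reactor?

Stoichiometric O₂ = 0.5 × 99.7 = 49.85 mol; O₂ fed = 49.85 × 2.001 = 99.75 mol.
N₂ fed = 99.75 × 79/21 = 375.2 mol.
Fuel reacted = 0.799 × 99.7 → ξ = 79.66 mol.
Outlet (n = n₀ + ν ξ):
  CO: 99.7 − 1(79.66) = 20.04
  O₂: 99.75 − 0.5(79.66) = 59.92
  N₂: 375.2 (inert)
  CO₂: 0 + 1(79.66) = 79.66
Total out = 20.04 + 59.92 + 375.2 + 79.66 = 534.9 mol.

535 mol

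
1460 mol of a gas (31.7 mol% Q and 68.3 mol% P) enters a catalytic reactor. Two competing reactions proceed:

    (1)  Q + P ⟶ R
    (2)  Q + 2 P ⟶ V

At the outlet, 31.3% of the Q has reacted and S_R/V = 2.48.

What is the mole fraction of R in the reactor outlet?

0.0811

Conversion of Q: Q consumed = 0.313 × 462.8 = 144.9 mol = 1ξ₁ + 1ξ₂.
Selectivity: 1ξ₁ / (1ξ₂) = 2.48 → ξ₁ = 2.48 ξ₂.
Substitute: (1·2.48 + 1) ξ₂ = 144.9 → ξ₂ = 41.63 mol, ξ₁ = 103.2 mol.
Outlet amounts (n = n₀ + Σ ν·ξ):
  Q: 462.8 − 1(103.2) − 1(41.63) = 318
  P: 997.2 − 1(103.2) − 2(41.63) = 810.7
  R: 0 + 1(103.2) = 103.2
  V: 0 + 1(41.63) = 41.63
Total out = 1274 mol; y_R = 103.2 / 1274 = 0.08106.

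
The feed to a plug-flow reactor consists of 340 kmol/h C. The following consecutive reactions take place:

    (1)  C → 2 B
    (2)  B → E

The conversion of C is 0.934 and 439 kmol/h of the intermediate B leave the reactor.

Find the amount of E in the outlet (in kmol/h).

196 kmol/h

Conversion of C: C consumed = 1ξ₁ = 0.934 × 340 → ξ₁ = 317.6 kmol/h.
B balance: n_B = 0 + 2ξ₁ − 1ξ₂ = 439 → ξ₂ = (2·317.6 − 439)/1 = 196.1 kmol/h.
Outlet amounts (n = n₀ + Σ ν·ξ):
  C: 340 − 1(317.6) = 22.44
  B: 0 + 2(317.6) − 1(196.1) = 439
  E: 0 + 1(196.1) = 196.1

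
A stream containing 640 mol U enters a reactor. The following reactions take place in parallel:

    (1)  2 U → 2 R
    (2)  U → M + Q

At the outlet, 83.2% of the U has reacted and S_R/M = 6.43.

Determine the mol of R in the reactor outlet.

Conversion of U: U consumed = 0.832 × 640 = 532.5 mol = 2ξ₁ + 1ξ₂.
Selectivity: 2ξ₁ / (1ξ₂) = 6.43 → ξ₁ = 3.215 ξ₂.
Substitute: (2·3.215 + 1) ξ₂ = 532.5 → ξ₂ = 71.67 mol, ξ₁ = 230.4 mol.
Outlet amounts (n = n₀ + Σ ν·ξ):
  U: 640 − 2(230.4) − 1(71.67) = 107.5
  R: 0 + 2(230.4) = 460.8
  M: 0 + 1(71.67) = 71.67
  Q: 0 + 1(71.67) = 71.67

461 mol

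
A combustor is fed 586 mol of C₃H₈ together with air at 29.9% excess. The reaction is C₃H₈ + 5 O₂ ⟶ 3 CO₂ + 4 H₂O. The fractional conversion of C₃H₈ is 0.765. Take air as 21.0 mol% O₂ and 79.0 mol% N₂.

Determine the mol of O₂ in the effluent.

Stoichiometric O₂ = 5 × 586 = 2930 mol; O₂ fed = 2930 × 1.299 = 3806 mol.
N₂ fed = 3806 × 79/21 = 14320 mol.
Fuel reacted = 0.765 × 586 → ξ = 448.3 mol.
Outlet (n = n₀ + ν ξ):
  C₃H₈: 586 − 1(448.3) = 137.7
  O₂: 3806 − 5(448.3) = 1565
  N₂: 14320 (inert)
  CO₂: 0 + 3(448.3) = 1345
  H₂O: 0 + 4(448.3) = 1793

1560 mol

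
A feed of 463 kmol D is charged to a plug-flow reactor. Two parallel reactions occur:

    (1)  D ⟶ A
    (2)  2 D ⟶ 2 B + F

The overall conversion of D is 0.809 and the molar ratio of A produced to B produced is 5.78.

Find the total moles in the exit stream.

Conversion of D: D consumed = 0.809 × 463 = 374.6 kmol = 1ξ₁ + 2ξ₂.
Selectivity: 1ξ₁ / (2ξ₂) = 5.78 → ξ₁ = 11.56 ξ₂.
Substitute: (1·11.56 + 2) ξ₂ = 374.6 → ξ₂ = 27.62 kmol, ξ₁ = 319.3 kmol.
Outlet amounts (n = n₀ + Σ ν·ξ):
  D: 463 − 1(319.3) − 2(27.62) = 88.43
  A: 0 + 1(319.3) = 319.3
  B: 0 + 2(27.62) = 55.25
  F: 0 + 1(27.62) = 27.62
Total out = 88.43 + 319.3 + 55.25 + 27.62 = 490.6 kmol.

491 kmol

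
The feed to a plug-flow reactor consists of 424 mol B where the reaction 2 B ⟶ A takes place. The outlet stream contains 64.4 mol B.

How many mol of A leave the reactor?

For B: n = n₀ − 2ξ → 64.4 = 424 − 2ξ, giving ξ = 179.8 mol.
Outlet amounts (n = n₀ + ν ξ):
  B: 424 − 2(179.8) = 64.4
  A: 0 + 1(179.8) = 179.8

180 mol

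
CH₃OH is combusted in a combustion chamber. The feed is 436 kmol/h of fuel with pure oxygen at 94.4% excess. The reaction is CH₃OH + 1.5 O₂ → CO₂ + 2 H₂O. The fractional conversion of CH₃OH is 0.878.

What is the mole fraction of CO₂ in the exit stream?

0.202

Stoichiometric O₂ = 1.5 × 436 = 654 kmol/h; O₂ fed = 654 × 1.944 = 1271 kmol/h.
Fuel reacted = 0.878 × 436 → ξ = 382.8 kmol/h.
Outlet (n = n₀ + ν ξ):
  CH₃OH: 436 − 1(382.8) = 53.19
  O₂: 1271 − 1.5(382.8) = 697.2
  CO₂: 0 + 1(382.8) = 382.8
  H₂O: 0 + 2(382.8) = 765.6
Total out = 1899 kmol/h; y_CO₂ = 382.8 / 1899 = 0.2016.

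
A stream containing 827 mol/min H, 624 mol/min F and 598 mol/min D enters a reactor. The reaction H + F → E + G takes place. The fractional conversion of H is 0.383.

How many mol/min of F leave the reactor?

307 mol/min

H reacted = 0.383 × 827 = 316.7 mol/min; ν_H = −1, so ξ = 316.7/1 = 316.7 mol/min.
Outlet amounts (n = n₀ + ν ξ):
  H: 827 − 1(316.7) = 510.3
  F: 624 − 1(316.7) = 307.3
  E: 0 + 1(316.7) = 316.7
  G: 0 + 1(316.7) = 316.7
  D: 598 (inert)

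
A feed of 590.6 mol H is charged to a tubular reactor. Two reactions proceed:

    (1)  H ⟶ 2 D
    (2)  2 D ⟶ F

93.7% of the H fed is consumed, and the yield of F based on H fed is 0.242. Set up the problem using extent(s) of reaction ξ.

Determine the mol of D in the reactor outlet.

821 mol

Conversion of H: H consumed = 1ξ₁ = 0.937 × 590.6 → ξ₁ = 553.4 mol.
Yield of F: 1ξ₂ / 590.6 = 0.242 → ξ₂ = 142.9 mol.
Outlet amounts (n = n₀ + Σ ν·ξ):
  H: 590.6 − 1(553.4) = 37.21
  D: 0 + 2(553.4) − 2(142.9) = 820.9
  F: 0 + 1(142.9) = 142.9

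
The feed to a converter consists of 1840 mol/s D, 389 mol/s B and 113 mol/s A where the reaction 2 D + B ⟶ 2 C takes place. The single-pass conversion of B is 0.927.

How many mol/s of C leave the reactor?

721 mol/s

B reacted = 0.927 × 389 = 360.6 mol/s; ν_B = −1, so ξ = 360.6/1 = 360.6 mol/s.
Outlet amounts (n = n₀ + ν ξ):
  D: 1840 − 2(360.6) = 1119
  B: 389 − 1(360.6) = 28.4
  C: 0 + 2(360.6) = 721.2
  A: 113 (inert)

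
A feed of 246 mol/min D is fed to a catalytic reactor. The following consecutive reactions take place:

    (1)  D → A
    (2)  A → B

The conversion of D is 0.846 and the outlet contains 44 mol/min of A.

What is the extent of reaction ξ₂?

ξ₂ = 164 mol/min

Conversion of D: D consumed = 1ξ₁ = 0.846 × 246 → ξ₁ = 208.1 mol/min.
A balance: n_A = 0 + 1ξ₁ − 1ξ₂ = 44 → ξ₂ = (1·208.1 − 44)/1 = 164.1 mol/min.
Outlet amounts (n = n₀ + Σ ν·ξ):
  D: 246 − 1(208.1) = 37.88
  A: 0 + 1(208.1) − 1(164.1) = 44
  B: 0 + 1(164.1) = 164.1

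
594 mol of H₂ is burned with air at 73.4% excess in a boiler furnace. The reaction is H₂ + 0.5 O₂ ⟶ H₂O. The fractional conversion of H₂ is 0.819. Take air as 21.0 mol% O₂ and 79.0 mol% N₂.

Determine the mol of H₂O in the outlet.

486 mol

Stoichiometric O₂ = 0.5 × 594 = 297 mol; O₂ fed = 297 × 1.734 = 515 mol.
N₂ fed = 515 × 79/21 = 1937 mol.
Fuel reacted = 0.819 × 594 → ξ = 486.5 mol.
Outlet (n = n₀ + ν ξ):
  H₂: 594 − 1(486.5) = 107.5
  O₂: 515 − 0.5(486.5) = 271.8
  N₂: 1937 (inert)
  H₂O: 0 + 1(486.5) = 486.5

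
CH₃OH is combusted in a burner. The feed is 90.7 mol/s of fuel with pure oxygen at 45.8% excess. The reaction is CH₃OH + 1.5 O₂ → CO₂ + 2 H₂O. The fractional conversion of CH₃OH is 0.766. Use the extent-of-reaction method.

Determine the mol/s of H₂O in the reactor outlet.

139 mol/s

Stoichiometric O₂ = 1.5 × 90.7 = 136.1 mol/s; O₂ fed = 136.1 × 1.458 = 198.4 mol/s.
Fuel reacted = 0.766 × 90.7 → ξ = 69.48 mol/s.
Outlet (n = n₀ + ν ξ):
  CH₃OH: 90.7 − 1(69.48) = 21.22
  O₂: 198.4 − 1.5(69.48) = 94.15
  CO₂: 0 + 1(69.48) = 69.48
  H₂O: 0 + 2(69.48) = 139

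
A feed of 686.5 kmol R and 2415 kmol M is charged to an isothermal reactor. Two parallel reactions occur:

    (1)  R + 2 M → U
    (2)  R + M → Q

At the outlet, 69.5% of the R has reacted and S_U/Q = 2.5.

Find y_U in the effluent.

Conversion of R: R consumed = 0.695 × 686.5 = 477.1 kmol = 1ξ₁ + 1ξ₂.
Selectivity: 1ξ₁ / (1ξ₂) = 2.5 → ξ₁ = 2.5 ξ₂.
Substitute: (1·2.5 + 1) ξ₂ = 477.1 → ξ₂ = 136.3 kmol, ξ₁ = 340.8 kmol.
Outlet amounts (n = n₀ + Σ ν·ξ):
  R: 686.5 − 1(340.8) − 1(136.3) = 209.4
  M: 2415 − 2(340.8) − 1(136.3) = 1597
  U: 0 + 1(340.8) = 340.8
  Q: 0 + 1(136.3) = 136.3
Total out = 2284 kmol; y_U = 340.8 / 2284 = 0.1492.

0.149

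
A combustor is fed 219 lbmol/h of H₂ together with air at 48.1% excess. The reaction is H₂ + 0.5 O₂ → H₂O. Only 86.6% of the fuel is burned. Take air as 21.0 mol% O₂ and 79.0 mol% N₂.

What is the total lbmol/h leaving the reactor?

896 lbmol/h

Stoichiometric O₂ = 0.5 × 219 = 109.5 lbmol/h; O₂ fed = 109.5 × 1.481 = 162.2 lbmol/h.
N₂ fed = 162.2 × 79/21 = 610.1 lbmol/h.
Fuel reacted = 0.866 × 219 → ξ = 189.7 lbmol/h.
Outlet (n = n₀ + ν ξ):
  H₂: 219 − 1(189.7) = 29.35
  O₂: 162.2 − 0.5(189.7) = 67.34
  N₂: 610.1 (inert)
  H₂O: 0 + 1(189.7) = 189.7
Total out = 29.35 + 67.34 + 610.1 + 189.7 = 896.4 lbmol/h.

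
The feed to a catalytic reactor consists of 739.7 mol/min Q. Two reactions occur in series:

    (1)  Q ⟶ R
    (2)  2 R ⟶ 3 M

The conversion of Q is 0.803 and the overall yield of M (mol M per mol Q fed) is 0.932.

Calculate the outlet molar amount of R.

Conversion of Q: Q consumed = 1ξ₁ = 0.803 × 739.7 → ξ₁ = 594 mol/min.
Yield of M: 3ξ₂ / 739.7 = 0.932 → ξ₂ = 229.8 mol/min.
Outlet amounts (n = n₀ + Σ ν·ξ):
  Q: 739.7 − 1(594) = 145.7
  R: 0 + 1(594) − 2(229.8) = 134.4
  M: 0 + 3(229.8) = 689.4

134 mol/min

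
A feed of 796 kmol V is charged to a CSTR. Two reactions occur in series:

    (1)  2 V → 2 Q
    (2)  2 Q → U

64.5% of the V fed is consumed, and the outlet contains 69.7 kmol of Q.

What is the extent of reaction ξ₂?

Conversion of V: V consumed = 2ξ₁ = 0.645 × 796 → ξ₁ = 256.7 kmol.
Q balance: n_Q = 0 + 2ξ₁ − 2ξ₂ = 69.7 → ξ₂ = (2·256.7 − 69.7)/2 = 221.9 kmol.
Outlet amounts (n = n₀ + Σ ν·ξ):
  V: 796 − 2(256.7) = 282.6
  Q: 0 + 2(256.7) − 2(221.9) = 69.7
  U: 0 + 1(221.9) = 221.9

ξ₂ = 222 kmol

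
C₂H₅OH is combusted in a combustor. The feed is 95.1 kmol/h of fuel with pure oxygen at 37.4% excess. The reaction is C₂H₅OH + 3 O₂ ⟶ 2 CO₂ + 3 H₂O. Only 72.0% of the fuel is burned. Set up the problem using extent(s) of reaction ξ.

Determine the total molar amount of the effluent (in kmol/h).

556 kmol/h

Stoichiometric O₂ = 3 × 95.1 = 285.3 kmol/h; O₂ fed = 285.3 × 1.374 = 392 kmol/h.
Fuel reacted = 0.72 × 95.1 → ξ = 68.47 kmol/h.
Outlet (n = n₀ + ν ξ):
  C₂H₅OH: 95.1 − 1(68.47) = 26.63
  O₂: 392 − 3(68.47) = 186.6
  CO₂: 0 + 2(68.47) = 136.9
  H₂O: 0 + 3(68.47) = 205.4
Total out = 26.63 + 186.6 + 136.9 + 205.4 = 555.6 kmol/h.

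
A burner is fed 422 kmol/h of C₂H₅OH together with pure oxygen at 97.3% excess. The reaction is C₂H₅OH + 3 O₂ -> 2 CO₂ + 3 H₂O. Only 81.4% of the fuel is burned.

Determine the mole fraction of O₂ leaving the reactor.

0.45

Stoichiometric O₂ = 3 × 422 = 1266 kmol/h; O₂ fed = 1266 × 1.973 = 2498 kmol/h.
Fuel reacted = 0.814 × 422 → ξ = 343.5 kmol/h.
Outlet (n = n₀ + ν ξ):
  C₂H₅OH: 422 − 1(343.5) = 78.49
  O₂: 2498 − 3(343.5) = 1467
  CO₂: 0 + 2(343.5) = 687
  H₂O: 0 + 3(343.5) = 1031
Total out = 3263 kmol/h; y_O₂ = 1467 / 3263 = 0.4496.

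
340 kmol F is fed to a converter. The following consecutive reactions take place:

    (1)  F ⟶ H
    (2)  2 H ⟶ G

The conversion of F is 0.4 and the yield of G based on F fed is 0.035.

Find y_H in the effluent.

Conversion of F: F consumed = 1ξ₁ = 0.4 × 340 → ξ₁ = 136 kmol.
Yield of G: 1ξ₂ / 340 = 0.035 → ξ₂ = 11.9 kmol.
Outlet amounts (n = n₀ + Σ ν·ξ):
  F: 340 − 1(136) = 204
  H: 0 + 1(136) − 2(11.9) = 112.2
  G: 0 + 1(11.9) = 11.9
Total out = 328.1 kmol; y_H = 112.2 / 328.1 = 0.342.

0.342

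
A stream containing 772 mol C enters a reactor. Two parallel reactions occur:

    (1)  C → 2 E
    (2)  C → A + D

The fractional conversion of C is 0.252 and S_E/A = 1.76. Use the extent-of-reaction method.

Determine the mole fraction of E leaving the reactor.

0.188

Conversion of C: C consumed = 0.252 × 772 = 194.5 mol = 1ξ₁ + 1ξ₂.
Selectivity: 2ξ₁ / (1ξ₂) = 1.76 → ξ₁ = 0.88 ξ₂.
Substitute: (1·0.88 + 1) ξ₂ = 194.5 → ξ₂ = 103.5 mol, ξ₁ = 91.06 mol.
Outlet amounts (n = n₀ + Σ ν·ξ):
  C: 772 − 1(91.06) − 1(103.5) = 577.5
  E: 0 + 2(91.06) = 182.1
  A: 0 + 1(103.5) = 103.5
  D: 0 + 1(103.5) = 103.5
Total out = 966.5 mol; y_E = 182.1 / 966.5 = 0.1884.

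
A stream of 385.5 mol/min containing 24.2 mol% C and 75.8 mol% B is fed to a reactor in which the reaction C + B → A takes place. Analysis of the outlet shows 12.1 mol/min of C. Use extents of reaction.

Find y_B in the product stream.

0.693

For C: n = n₀ − 1ξ → 12.1 = 93.29 − 1ξ, giving ξ = 81.19 mol/min.
Outlet amounts (n = n₀ + ν ξ):
  C: 93.29 − 1(81.19) = 12.1
  B: 292.2 − 1(81.19) = 211
  A: 0 + 1(81.19) = 81.19
Total out = 304.3 mol/min; y_B = 211 / 304.3 = 0.6934.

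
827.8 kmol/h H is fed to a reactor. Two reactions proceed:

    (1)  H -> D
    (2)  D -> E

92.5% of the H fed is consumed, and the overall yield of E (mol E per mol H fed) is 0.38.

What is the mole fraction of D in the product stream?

0.545

Conversion of H: H consumed = 1ξ₁ = 0.925 × 827.8 → ξ₁ = 765.7 kmol/h.
Yield of E: 1ξ₂ / 827.8 = 0.38 → ξ₂ = 314.6 kmol/h.
Outlet amounts (n = n₀ + Σ ν·ξ):
  H: 827.8 − 1(765.7) = 62.08
  D: 0 + 1(765.7) − 1(314.6) = 451.2
  E: 0 + 1(314.6) = 314.6
Total out = 827.8 kmol/h; y_D = 451.2 / 827.8 = 0.545.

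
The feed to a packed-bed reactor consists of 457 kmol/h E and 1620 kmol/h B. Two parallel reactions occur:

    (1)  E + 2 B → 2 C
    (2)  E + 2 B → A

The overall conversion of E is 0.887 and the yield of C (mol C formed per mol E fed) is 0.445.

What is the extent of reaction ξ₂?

Yield of C: 2ξ₁ / 457 = 0.445 → ξ₁ = 101.7 kmol/h.
Conversion of E: 1ξ₁ + 1ξ₂ = 0.887 × 457 = 405.4 → ξ₂ = 303.7 kmol/h.
Outlet amounts (n = n₀ + Σ ν·ξ):
  E: 457 − 1(101.7) − 1(303.7) = 51.64
  B: 1620 − 2(101.7) − 2(303.7) = 809.3
  C: 0 + 2(101.7) = 203.4
  A: 0 + 1(303.7) = 303.7

ξ₂ = 304 kmol/h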